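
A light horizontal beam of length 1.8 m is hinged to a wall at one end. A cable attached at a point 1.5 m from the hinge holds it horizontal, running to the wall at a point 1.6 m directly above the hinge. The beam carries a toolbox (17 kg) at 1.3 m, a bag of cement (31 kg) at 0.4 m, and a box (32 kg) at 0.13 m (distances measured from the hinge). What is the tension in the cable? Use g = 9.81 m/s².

Choose the hinge as the axis so the unknown hinge reaction has zero arm there.
Toolbox: 17 × 9.81 = 166.8 N down at 1.3 m → arm 1.3 m, τ = 166.8 × 1.3 = 216.8 N·m clockwise.
Bag of cement: 31 × 9.81 = 304.1 N down at 0.4 m → arm 0.4 m, τ = 304.1 × 0.4 = 121.6 N·m clockwise.
Box: 32 × 9.81 = 313.9 N down at 0.13 m → arm 0.13 m, τ = 313.9 × 0.13 = 40.81 N·m clockwise.
Total clockwise load moment = 379.2 N·m.
The cable tension T acts at 1.5 m; only its component perpendicular to the beam, T sinθ, produces torque. sinθ = h/√(h²+d²) = 1.6/√(1.6²+1.5²) = 0.7295.
For rotational equilibrium, T × 1.5 × 0.7295 = 379.2, so T = 379.2 / 1.094 = 347 N.

T ≈ 347 N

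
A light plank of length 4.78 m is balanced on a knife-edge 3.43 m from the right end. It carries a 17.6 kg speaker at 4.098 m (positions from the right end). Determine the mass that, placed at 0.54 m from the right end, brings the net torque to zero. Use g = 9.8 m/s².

Taking torques about the knife-edge (at 3.43 m from the right end):
Speaker: 17.6 × 9.8 = 172.5 N down at 4.098 m → arm 0.668 m, τ = 172.5 × 0.668 = 115.2 N·m counterclockwise.
Net moment of known loads = 115.2 N·m counterclockwise.
An unknown mass m at 0.54 m has arm 2.89 m; its moment is m·g·2.89 clockwise.
Balancing moments: m × 9.8 × 2.89 = 115.2, giving m = 115.2 / (9.8 × 2.89) = 4.07 kg.

m ≈ 4.07 kg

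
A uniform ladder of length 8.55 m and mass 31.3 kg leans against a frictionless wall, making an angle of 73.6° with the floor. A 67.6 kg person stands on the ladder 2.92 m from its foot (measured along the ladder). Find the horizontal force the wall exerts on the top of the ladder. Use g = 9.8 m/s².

Take moments about the foot of the ladder.
Ladder weight 31.3×9.8 = 306.7 N acts at 4.275 m along the ladder; its horizontal arm is 4.275·cos73.6° = 1.207 m → τ = 370.2 N·m clockwise.
Person: 67.6×9.8 = 662.5 N at 2.92 m → arm 0.8244 m → τ = 546.2 N·m clockwise.
Wall normal N acts horizontally at the top; its moment arm is the height L sinθ = 8.55·sin73.6° = 8.202 m, counterclockwise.
Setting net torque to zero: N × 8.202 = 916.4 → N = 112 N.

N_wall ≈ 112 N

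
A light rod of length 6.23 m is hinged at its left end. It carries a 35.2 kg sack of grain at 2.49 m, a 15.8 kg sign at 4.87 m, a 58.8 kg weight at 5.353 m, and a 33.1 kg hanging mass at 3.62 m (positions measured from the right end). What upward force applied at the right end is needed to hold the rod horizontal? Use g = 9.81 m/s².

F ≈ 458 N

Taking torques about the left end:
Sack of grain: 35.2 × 9.81 = 345.3 N down at 2.49 m → arm 3.74 m, τ = 345.3 × 3.74 = 1291 N·m clockwise.
Sign: 15.8 × 9.81 = 155 N down at 4.87 m → arm 1.36 m, τ = 155 × 1.36 = 210.8 N·m clockwise.
Weight: 58.8 × 9.81 = 576.8 N down at 5.353 m → arm 0.877 m, τ = 576.8 × 0.877 = 505.9 N·m clockwise.
Hanging mass: 33.1 × 9.81 = 324.7 N down at 3.62 m → arm 2.61 m, τ = 324.7 × 2.61 = 847.5 N·m clockwise.
Net moment of the loads = 2855 N·m clockwise.
The upward force F acts at the right end, arm 6.23 m, giving F × 6.23 counterclockwise.
Balancing moments: F × 6.23 = 2855, giving F = 2855 / 6.23 = 458 N.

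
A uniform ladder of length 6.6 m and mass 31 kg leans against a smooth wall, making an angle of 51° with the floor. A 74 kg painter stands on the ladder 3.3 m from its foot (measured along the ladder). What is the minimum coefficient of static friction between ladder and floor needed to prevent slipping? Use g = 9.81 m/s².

Taking torques about the foot of the ladder:
Ladder weight 31×9.81 = 304.1 N acts at 3.3 m along the ladder; its horizontal arm is 3.3·cos51° = 2.077 m → τ = 631.6 N·m clockwise.
Painter: 74×9.81 = 725.9 N at 3.3 m → arm 2.077 m → τ = 1508 N·m clockwise.
Wall normal N acts horizontally at the top; its moment arm is the height L sinθ = 6.6·sin51° = 5.129 m, counterclockwise.
Balancing moments: N × 5.129 = 2140, giving N = 417.2 N.
ΣFx = 0 ⇒ f = N_wall = 417.2 N. ΣFy = 0 ⇒ N_floor = 1030 N.
μ_min = f / N_floor = 417.2 / 1030 = 0.405.

μ_min ≈ 0.405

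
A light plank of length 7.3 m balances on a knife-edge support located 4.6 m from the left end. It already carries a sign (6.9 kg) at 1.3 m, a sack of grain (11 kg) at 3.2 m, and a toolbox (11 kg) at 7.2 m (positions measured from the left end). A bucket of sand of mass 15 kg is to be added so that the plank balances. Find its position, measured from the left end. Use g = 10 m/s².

x ≈ 5.24 m from the left end

Take moments about the knife-edge support (at 4.6 m from the left end).
Sign: 6.9 × 10 = 69 N down at 1.3 m → arm 3.3 m, τ = 69 × 3.3 = 227.7 N·m counterclockwise.
Sack of grain: 11 × 10 = 110 N down at 3.2 m → arm 1.4 m, τ = 110 × 1.4 = 154 N·m counterclockwise.
Toolbox: 11 × 10 = 110 N down at 7.2 m → arm 2.6 m, τ = 110 × 2.6 = 286 N·m clockwise.
Net moment of existing loads = 95.7 N·m counterclockwise.
The bucket of sand weighs 15 × 10 = 150 N and must supply an equal clockwise moment, so its lever arm about the knife-edge support is 95.7 / 150 = 0.638 m.
That puts it at 4.6 + 0.638 = 5.24 m from the left end.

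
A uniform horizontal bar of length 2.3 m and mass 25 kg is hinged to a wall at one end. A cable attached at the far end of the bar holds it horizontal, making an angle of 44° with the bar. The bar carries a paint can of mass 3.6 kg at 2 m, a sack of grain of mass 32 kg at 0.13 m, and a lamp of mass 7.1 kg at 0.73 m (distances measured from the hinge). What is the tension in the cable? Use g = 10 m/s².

T ≈ 283 N

Sum moments about the hinge (the unknown hinge reaction has zero arm there).
Beam weight: 25 × 10 = 250 N down at 1.15 m → arm 1.15 m, τ = 250 × 1.15 = 287.5 N·m clockwise.
Paint can: 3.6 × 10 = 36 N down at 2 m → arm 2 m, τ = 36 × 2 = 72 N·m clockwise.
Sack of grain: 32 × 10 = 320 N down at 0.13 m → arm 0.13 m, τ = 320 × 0.13 = 41.6 N·m clockwise.
Lamp: 7.1 × 10 = 71 N down at 0.73 m → arm 0.73 m, τ = 71 × 0.73 = 51.83 N·m clockwise.
Total clockwise load moment = 452.9 N·m.
The cable tension T acts at 2.3 m; only its component perpendicular to the bar, T sinθ, produces torque. sin 44° = 0.6947.
Setting net torque to zero: T × 2.3 × 0.6947 = 452.9 → T = 452.9 / 1.598 = 283 N.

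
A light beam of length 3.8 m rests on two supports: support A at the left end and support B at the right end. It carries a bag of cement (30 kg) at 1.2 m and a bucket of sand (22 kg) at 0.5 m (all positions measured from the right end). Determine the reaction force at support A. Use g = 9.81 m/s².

Taking torques about support B:
Bag of cement: 30 × 9.81 = 294.3 N down at 1.2 m → arm 1.2 m, τ = 294.3 × 1.2 = 353.2 N·m counterclockwise.
Bucket of sand: 22 × 9.81 = 215.8 N down at 0.5 m → arm 0.5 m, τ = 215.8 × 0.5 = 107.9 N·m counterclockwise.
Net load moment about support B = 461.1 N·m counterclockwise.
Reaction R at support A is upward at 3.8 m, arm 3.8 m → moment R × 3.8 clockwise.
For rotational equilibrium, R × 3.8 = 461.1, so R = 121 N.

R_A ≈ 121 N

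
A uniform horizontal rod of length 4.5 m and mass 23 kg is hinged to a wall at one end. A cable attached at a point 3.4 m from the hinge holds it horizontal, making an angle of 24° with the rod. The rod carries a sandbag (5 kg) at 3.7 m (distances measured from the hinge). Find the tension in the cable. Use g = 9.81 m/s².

Taking torques about the hinge:
Beam weight: 23 × 9.81 = 225.6 N down at 2.25 m → arm 2.25 m, τ = 225.6 × 2.25 = 507.6 N·m clockwise.
Sandbag: 5 × 9.81 = 49.05 N down at 3.7 m → arm 3.7 m, τ = 49.05 × 3.7 = 181.5 N·m clockwise.
Total clockwise load moment = 689.1 N·m.
The cable tension T acts at 3.4 m; only its component perpendicular to the rod, T sinθ, produces torque. sin 24° = 0.4067.
For rotational equilibrium, T × 3.4 × 0.4067 = 689.1, so T = 689.1 / 1.383 = 498 N.

T ≈ 498 N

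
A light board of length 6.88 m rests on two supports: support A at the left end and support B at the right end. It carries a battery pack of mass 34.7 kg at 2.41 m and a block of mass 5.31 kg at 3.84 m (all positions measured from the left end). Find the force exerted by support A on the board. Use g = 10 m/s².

Sum moments about support B (its reaction then has zero moment arm).
Battery pack: 34.7 × 10 = 347 N down at 2.41 m → arm 4.47 m, τ = 347 × 4.47 = 1551 N·m counterclockwise.
Block: 5.31 × 10 = 53.1 N down at 3.84 m → arm 3.04 m, τ = 53.1 × 3.04 = 161.4 N·m counterclockwise.
Net load moment about support B = 1712 N·m counterclockwise.
Reaction R at support A is upward at 0 m, arm 6.88 m → moment R × 6.88 clockwise.
For rotational equilibrium, R × 6.88 = 1712, so R = 249 N.

R_A ≈ 249 N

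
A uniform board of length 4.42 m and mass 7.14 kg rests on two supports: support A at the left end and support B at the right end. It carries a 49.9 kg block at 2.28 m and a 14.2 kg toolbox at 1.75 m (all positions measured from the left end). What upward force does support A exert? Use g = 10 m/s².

R_A ≈ 363 N

About support B:
Beam weight: 7.14 × 10 = 71.4 N down at 2.21 m → arm 2.21 m, τ = 71.4 × 2.21 = 157.8 N·m counterclockwise.
Block: 49.9 × 10 = 499 N down at 2.28 m → arm 2.14 m, τ = 499 × 2.14 = 1068 N·m counterclockwise.
Toolbox: 14.2 × 10 = 142 N down at 1.75 m → arm 2.67 m, τ = 142 × 2.67 = 379.1 N·m counterclockwise.
Net load moment about support B = 1605 N·m counterclockwise.
Reaction R at support A is upward at 0 m, arm 4.42 m → moment R × 4.42 clockwise.
Balancing moments: R × 4.42 = 1605, giving R = 363 N.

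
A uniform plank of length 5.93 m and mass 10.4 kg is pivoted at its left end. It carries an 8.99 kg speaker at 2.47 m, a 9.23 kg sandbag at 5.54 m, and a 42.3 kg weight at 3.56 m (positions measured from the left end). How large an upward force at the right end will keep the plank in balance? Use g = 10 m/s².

Taking torques about the left end:
Beam weight: 10.4 × 10 = 104 N down at 2.965 m → arm 2.965 m, τ = 104 × 2.965 = 308.4 N·m clockwise.
Speaker: 8.99 × 10 = 89.9 N down at 2.47 m → arm 2.47 m, τ = 89.9 × 2.47 = 222.1 N·m clockwise.
Sandbag: 9.23 × 10 = 92.3 N down at 5.54 m → arm 5.54 m, τ = 92.3 × 5.54 = 511.3 N·m clockwise.
Weight: 42.3 × 10 = 423 N down at 3.56 m → arm 3.56 m, τ = 423 × 3.56 = 1506 N·m clockwise.
Net moment of the loads = 2548 N·m clockwise.
The upward force F acts at the right end, arm 5.93 m, giving F × 5.93 counterclockwise.
Στ = 0 ⇒ F × 5.93 = 2548 ⇒ F = 2548 / 5.93 = 430 N.

F ≈ 430 N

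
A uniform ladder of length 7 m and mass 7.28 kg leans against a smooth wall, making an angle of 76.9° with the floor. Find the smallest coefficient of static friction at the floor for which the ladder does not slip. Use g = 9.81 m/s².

Taking torques about the foot of the ladder:
Ladder weight 7.28×9.81 = 71.42 N acts at 3.5 m along the ladder; its horizontal arm is 3.5·cos76.9° = 0.7933 m → τ = 56.66 N·m clockwise.
Wall normal N acts horizontally at the top; its moment arm is the height L sinθ = 7·sin76.9° = 6.818 m, counterclockwise.
Balancing moments: N × 6.818 = 56.66, giving N = 8.31 N.
ΣFx = 0 ⇒ f = N_wall = 8.31 N. ΣFy = 0 ⇒ N_floor = 71.42 N.
μ_min = f / N_floor = 8.31 / 71.42 = 0.116.

μ_min ≈ 0.116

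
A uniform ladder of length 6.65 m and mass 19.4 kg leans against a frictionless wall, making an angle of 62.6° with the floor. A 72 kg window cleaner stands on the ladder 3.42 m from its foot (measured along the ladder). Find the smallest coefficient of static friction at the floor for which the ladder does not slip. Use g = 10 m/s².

μ_min ≈ 0.265

Take moments about the foot of the ladder.
Ladder weight 19.4×10 = 194 N acts at 3.325 m along the ladder; its horizontal arm is 3.325·cos62.6° = 1.53 m → τ = 296.8 N·m clockwise.
Window cleaner: 72×10 = 720 N at 3.42 m → arm 1.574 m → τ = 1133 N·m clockwise.
Wall normal N acts horizontally at the top; its moment arm is the height L sinθ = 6.65·sin62.6° = 5.904 m, counterclockwise.
Balancing moments: N × 5.904 = 1430, giving N = 242.2 N.
ΣFx = 0 ⇒ f = N_wall = 242.2 N. ΣFy = 0 ⇒ N_floor = 914 N.
μ_min = f / N_floor = 242.2 / 914 = 0.265.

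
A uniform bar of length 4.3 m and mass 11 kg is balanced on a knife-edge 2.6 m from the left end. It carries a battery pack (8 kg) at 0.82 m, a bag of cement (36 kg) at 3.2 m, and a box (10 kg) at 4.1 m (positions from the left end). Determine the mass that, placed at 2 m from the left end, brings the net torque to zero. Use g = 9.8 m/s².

m ≈ 29 kg

Take moments about the knife-edge (at 2.6 m from the left end).
Beam weight: 11 × 9.8 = 107.8 N down at 2.15 m → arm 0.45 m, τ = 107.8 × 0.45 = 48.51 N·m counterclockwise.
Battery pack: 8 × 9.8 = 78.4 N down at 0.82 m → arm 1.78 m, τ = 78.4 × 1.78 = 139.6 N·m counterclockwise.
Bag of cement: 36 × 9.8 = 352.8 N down at 3.2 m → arm 0.6 m, τ = 352.8 × 0.6 = 211.7 N·m clockwise.
Box: 10 × 9.8 = 98 N down at 4.1 m → arm 1.5 m, τ = 98 × 1.5 = 147 N·m clockwise.
Net moment of known loads = 170.6 N·m clockwise.
An unknown mass m at 2 m has arm 0.6 m; its moment is m·g·0.6 counterclockwise.
Setting net torque to zero: m × 9.8 × 0.6 = 170.6 → m = 170.6 / (9.8 × 0.6) = 29 kg.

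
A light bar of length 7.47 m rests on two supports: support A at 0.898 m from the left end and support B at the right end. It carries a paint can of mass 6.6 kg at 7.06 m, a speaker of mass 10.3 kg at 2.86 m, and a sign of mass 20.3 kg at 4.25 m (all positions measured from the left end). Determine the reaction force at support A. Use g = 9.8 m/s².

Choose support B as the axis so its reaction then has zero moment arm.
Paint can: 6.6 × 9.8 = 64.68 N down at 7.06 m → arm 0.41 m, τ = 64.68 × 0.41 = 26.52 N·m counterclockwise.
Speaker: 10.3 × 9.8 = 100.9 N down at 2.86 m → arm 4.61 m, τ = 100.9 × 4.61 = 465.1 N·m counterclockwise.
Sign: 20.3 × 9.8 = 198.9 N down at 4.25 m → arm 3.22 m, τ = 198.9 × 3.22 = 640.5 N·m counterclockwise.
Net load moment about support B = 1132 N·m counterclockwise.
Reaction R at support A is upward at 0.898 m, arm 6.572 m → moment R × 6.572 clockwise.
Στ = 0 ⇒ R × 6.572 = 1132 ⇒ R = 172 N.

R_A ≈ 172 N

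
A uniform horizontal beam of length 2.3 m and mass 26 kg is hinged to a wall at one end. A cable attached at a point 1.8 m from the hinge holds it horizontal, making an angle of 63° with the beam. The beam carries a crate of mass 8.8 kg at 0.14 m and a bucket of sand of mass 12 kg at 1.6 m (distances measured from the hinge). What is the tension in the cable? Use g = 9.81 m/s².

Sum moments about the hinge (the unknown hinge reaction has zero arm there).
Beam weight: 26 × 9.81 = 255.1 N down at 1.15 m → arm 1.15 m, τ = 255.1 × 1.15 = 293.4 N·m clockwise.
Crate: 8.8 × 9.81 = 86.33 N down at 0.14 m → arm 0.14 m, τ = 86.33 × 0.14 = 12.09 N·m clockwise.
Bucket of sand: 12 × 9.81 = 117.7 N down at 1.6 m → arm 1.6 m, τ = 117.7 × 1.6 = 188.3 N·m clockwise.
Total clockwise load moment = 493.8 N·m.
The cable tension T acts at 1.8 m; only its component perpendicular to the beam, T sinθ, produces torque. sin 63° = 0.891.
Στ = 0 ⇒ T × 1.8 × 0.891 = 493.8 ⇒ T = 493.8 / 1.604 = 308 N.

T ≈ 308 N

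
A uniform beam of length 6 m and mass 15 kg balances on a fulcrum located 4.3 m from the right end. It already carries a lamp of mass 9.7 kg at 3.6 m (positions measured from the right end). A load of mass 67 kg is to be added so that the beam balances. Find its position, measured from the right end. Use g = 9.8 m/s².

x ≈ 4.69 m from the right end

Choose the fulcrum (at 4.3 m from the right end) as the axis so the support reaction has zero arm there.
Beam weight: 15 × 9.8 = 147 N down at 3 m → arm 1.3 m, τ = 147 × 1.3 = 191.1 N·m clockwise.
Lamp: 9.7 × 9.8 = 95.06 N down at 3.6 m → arm 0.7 m, τ = 95.06 × 0.7 = 66.54 N·m clockwise.
Net moment of existing loads = 257.6 N·m clockwise.
The load weighs 67 × 9.8 = 656.6 N and must supply an equal counterclockwise moment, so its lever arm about the fulcrum is 257.6 / 656.6 = 0.392 m.
That puts it at 4.3 + 0.392 = 4.69 m from the right end.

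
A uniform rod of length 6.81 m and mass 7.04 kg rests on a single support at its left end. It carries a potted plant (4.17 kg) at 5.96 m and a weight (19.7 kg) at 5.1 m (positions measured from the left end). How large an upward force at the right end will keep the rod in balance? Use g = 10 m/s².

About the left end:
Beam weight: 7.04 × 10 = 70.4 N down at 3.405 m → arm 3.405 m, τ = 70.4 × 3.405 = 239.7 N·m clockwise.
Potted plant: 4.17 × 10 = 41.7 N down at 5.96 m → arm 5.96 m, τ = 41.7 × 5.96 = 248.5 N·m clockwise.
Weight: 19.7 × 10 = 197 N down at 5.1 m → arm 5.1 m, τ = 197 × 5.1 = 1005 N·m clockwise.
Net moment of the loads = 1493 N·m clockwise.
The upward force F acts at the right end, arm 6.81 m, giving F × 6.81 counterclockwise.
For rotational equilibrium, F × 6.81 = 1493, so F = 1493 / 6.81 = 219 N.

F ≈ 219 N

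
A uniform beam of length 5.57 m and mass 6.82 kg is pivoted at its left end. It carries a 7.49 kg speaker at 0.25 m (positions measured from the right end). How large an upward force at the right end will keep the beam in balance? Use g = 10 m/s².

Take moments about the left end.
Beam weight: 6.82 × 10 = 68.2 N down at 2.785 m → arm 2.785 m, τ = 68.2 × 2.785 = 189.9 N·m clockwise.
Speaker: 7.49 × 10 = 74.9 N down at 0.25 m → arm 5.32 m, τ = 74.9 × 5.32 = 398.5 N·m clockwise.
Net moment of the loads = 588.4 N·m clockwise.
The upward force F acts at the right end, arm 5.57 m, giving F × 5.57 counterclockwise.
For rotational equilibrium, F × 5.57 = 588.4, so F = 588.4 / 5.57 = 106 N.

F ≈ 106 N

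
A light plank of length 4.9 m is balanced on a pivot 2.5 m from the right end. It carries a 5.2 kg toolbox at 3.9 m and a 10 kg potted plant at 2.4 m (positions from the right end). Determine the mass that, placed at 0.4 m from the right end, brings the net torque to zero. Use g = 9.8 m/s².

Take moments about the pivot (at 2.5 m from the right end).
Toolbox: 5.2 × 9.8 = 50.96 N down at 3.9 m → arm 1.4 m, τ = 50.96 × 1.4 = 71.34 N·m counterclockwise.
Potted plant: 10 × 9.8 = 98 N down at 2.4 m → arm 0.1 m, τ = 98 × 0.1 = 9.8 N·m clockwise.
Net moment of known loads = 61.54 N·m counterclockwise.
An unknown mass m at 0.4 m has arm 2.1 m; its moment is m·g·2.1 clockwise.
For rotational equilibrium, m × 9.8 × 2.1 = 61.54, so m = 61.54 / (9.8 × 2.1) = 2.99 kg.

m ≈ 2.99 kg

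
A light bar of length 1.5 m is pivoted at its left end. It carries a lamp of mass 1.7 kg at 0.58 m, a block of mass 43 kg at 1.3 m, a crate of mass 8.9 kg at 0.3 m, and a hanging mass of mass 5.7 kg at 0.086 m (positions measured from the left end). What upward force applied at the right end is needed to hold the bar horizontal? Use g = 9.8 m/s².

Choose the left end as the axis so the unknown pivot reaction has zero arm there.
Lamp: 1.7 × 9.8 = 16.66 N down at 0.58 m → arm 0.58 m, τ = 16.66 × 0.58 = 9.663 N·m clockwise.
Block: 43 × 9.8 = 421.4 N down at 1.3 m → arm 1.3 m, τ = 421.4 × 1.3 = 547.8 N·m clockwise.
Crate: 8.9 × 9.8 = 87.22 N down at 0.3 m → arm 0.3 m, τ = 87.22 × 0.3 = 26.17 N·m clockwise.
Hanging mass: 5.7 × 9.8 = 55.86 N down at 0.086 m → arm 0.086 m, τ = 55.86 × 0.086 = 4.804 N·m clockwise.
Net moment of the loads = 588.4 N·m clockwise.
The upward force F acts at the right end, arm 1.5 m, giving F × 1.5 counterclockwise.
Balancing moments: F × 1.5 = 588.4, giving F = 588.4 / 1.5 = 392 N.

F ≈ 392 N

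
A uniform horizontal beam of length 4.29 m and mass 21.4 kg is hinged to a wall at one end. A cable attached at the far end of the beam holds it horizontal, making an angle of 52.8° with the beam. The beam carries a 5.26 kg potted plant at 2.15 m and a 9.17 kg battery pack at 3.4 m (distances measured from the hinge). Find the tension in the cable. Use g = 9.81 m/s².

T ≈ 254 N

Taking torques about the hinge:
Beam weight: 21.4 × 9.81 = 209.9 N down at 2.145 m → arm 2.145 m, τ = 209.9 × 2.145 = 450.2 N·m clockwise.
Potted plant: 5.26 × 9.81 = 51.6 N down at 2.15 m → arm 2.15 m, τ = 51.6 × 2.15 = 110.9 N·m clockwise.
Battery pack: 9.17 × 9.81 = 89.96 N down at 3.4 m → arm 3.4 m, τ = 89.96 × 3.4 = 305.9 N·m clockwise.
Total clockwise load moment = 867 N·m.
The cable tension T acts at 4.29 m; only its component perpendicular to the beam, T sinθ, produces torque. sin 52.8° = 0.7965.
Στ = 0 ⇒ T × 4.29 × 0.7965 = 867 ⇒ T = 867 / 3.417 = 254 N.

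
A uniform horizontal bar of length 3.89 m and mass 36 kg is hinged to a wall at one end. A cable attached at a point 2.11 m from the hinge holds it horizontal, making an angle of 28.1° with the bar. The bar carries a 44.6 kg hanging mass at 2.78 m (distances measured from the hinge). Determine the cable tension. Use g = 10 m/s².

T ≈ 1950 N

Choose the hinge as the axis so the unknown hinge reaction has zero arm there.
Beam weight: 36 × 10 = 360 N down at 1.945 m → arm 1.945 m, τ = 360 × 1.945 = 700.2 N·m clockwise.
Hanging mass: 44.6 × 10 = 446 N down at 2.78 m → arm 2.78 m, τ = 446 × 2.78 = 1240 N·m clockwise.
Total clockwise load moment = 1940 N·m.
The cable tension T acts at 2.11 m; only its component perpendicular to the bar, T sinθ, produces torque. sin 28.1° = 0.471.
For rotational equilibrium, T × 2.11 × 0.471 = 1940, so T = 1940 / 0.9938 = 1950 N.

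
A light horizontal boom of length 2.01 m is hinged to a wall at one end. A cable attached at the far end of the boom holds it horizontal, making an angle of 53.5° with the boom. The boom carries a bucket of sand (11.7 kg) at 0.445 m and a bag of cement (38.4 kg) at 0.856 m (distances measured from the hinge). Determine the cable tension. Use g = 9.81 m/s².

About the hinge:
Bucket of sand: 11.7 × 9.81 = 114.8 N down at 0.445 m → arm 0.445 m, τ = 114.8 × 0.445 = 51.09 N·m clockwise.
Bag of cement: 38.4 × 9.81 = 376.7 N down at 0.856 m → arm 0.856 m, τ = 376.7 × 0.856 = 322.5 N·m clockwise.
Total clockwise load moment = 373.6 N·m.
The cable tension T acts at 2.01 m; only its component perpendicular to the boom, T sinθ, produces torque. sin 53.5° = 0.8039.
Στ = 0 ⇒ T × 2.01 × 0.8039 = 373.6 ⇒ T = 373.6 / 1.616 = 231 N.

T ≈ 231 N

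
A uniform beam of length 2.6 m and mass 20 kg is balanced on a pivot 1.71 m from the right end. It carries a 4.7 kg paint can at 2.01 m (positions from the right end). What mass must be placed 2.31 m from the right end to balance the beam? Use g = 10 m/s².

m ≈ 11.3 kg

Taking torques about the pivot (at 1.71 m from the right end):
Beam weight: 20 × 10 = 200 N down at 1.3 m → arm 0.41 m, τ = 200 × 0.41 = 82 N·m clockwise.
Paint can: 4.7 × 10 = 47 N down at 2.01 m → arm 0.3 m, τ = 47 × 0.3 = 14.1 N·m counterclockwise.
Net moment of known loads = 67.9 N·m clockwise.
An unknown mass m at 2.31 m has arm 0.6 m; its moment is m·g·0.6 counterclockwise.
Στ = 0 ⇒ m × 10 × 0.6 = 67.9 ⇒ m = 67.9 / (10 × 0.6) = 11.3 kg.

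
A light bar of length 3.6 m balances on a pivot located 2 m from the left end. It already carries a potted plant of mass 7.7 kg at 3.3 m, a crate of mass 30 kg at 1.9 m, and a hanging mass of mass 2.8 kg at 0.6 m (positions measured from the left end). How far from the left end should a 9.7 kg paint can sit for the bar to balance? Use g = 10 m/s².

About the pivot (at 2 m from the left end):
Potted plant: 7.7 × 10 = 77 N down at 3.3 m → arm 1.3 m, τ = 77 × 1.3 = 100.1 N·m clockwise.
Crate: 30 × 10 = 300 N down at 1.9 m → arm 0.1 m, τ = 300 × 0.1 = 30 N·m counterclockwise.
Hanging mass: 2.8 × 10 = 28 N down at 0.6 m → arm 1.4 m, τ = 28 × 1.4 = 39.2 N·m counterclockwise.
Net moment of existing loads = 30.9 N·m clockwise.
The paint can weighs 9.7 × 10 = 97 N and must supply an equal counterclockwise moment, so its lever arm about the pivot is 30.9 / 97 = 0.319 m.
That puts it at 2 − 0.319 = 1.68 m from the left end.

x ≈ 1.68 m from the left end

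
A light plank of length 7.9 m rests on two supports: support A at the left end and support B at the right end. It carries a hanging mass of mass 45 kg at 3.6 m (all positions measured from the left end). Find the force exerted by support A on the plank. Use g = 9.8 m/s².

Taking torques about support B:
Hanging mass: 45 × 9.8 = 441 N down at 3.6 m → arm 4.3 m, τ = 441 × 4.3 = 1896 N·m counterclockwise.
Net load moment about support B = 1896 N·m counterclockwise.
Reaction R at support A is upward at 0 m, arm 7.9 m → moment R × 7.9 clockwise.
Balancing moments: R × 7.9 = 1896, giving R = 240 N.

R_A ≈ 240 N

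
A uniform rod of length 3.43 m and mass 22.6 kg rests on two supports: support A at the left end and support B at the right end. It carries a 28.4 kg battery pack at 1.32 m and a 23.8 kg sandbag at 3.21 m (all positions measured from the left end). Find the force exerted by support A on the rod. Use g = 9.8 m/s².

About support B:
Beam weight: 22.6 × 9.8 = 221.5 N down at 1.715 m → arm 1.715 m, τ = 221.5 × 1.715 = 379.9 N·m counterclockwise.
Battery pack: 28.4 × 9.8 = 278.3 N down at 1.32 m → arm 2.11 m, τ = 278.3 × 2.11 = 587.2 N·m counterclockwise.
Sandbag: 23.8 × 9.8 = 233.2 N down at 3.21 m → arm 0.22 m, τ = 233.2 × 0.22 = 51.3 N·m counterclockwise.
Net load moment about support B = 1018 N·m counterclockwise.
Reaction R at support A is upward at 0 m, arm 3.43 m → moment R × 3.43 clockwise.
For rotational equilibrium, R × 3.43 = 1018, so R = 297 N.

R_A ≈ 297 N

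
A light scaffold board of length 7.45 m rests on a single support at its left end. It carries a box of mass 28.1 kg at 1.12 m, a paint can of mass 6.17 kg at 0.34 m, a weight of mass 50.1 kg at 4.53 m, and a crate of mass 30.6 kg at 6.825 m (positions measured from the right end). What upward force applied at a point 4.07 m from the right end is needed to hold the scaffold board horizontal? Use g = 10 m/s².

Choose the left end as the axis so the unknown pivot reaction has zero arm there.
Box: 28.1 × 10 = 281 N down at 1.12 m → arm 6.33 m, τ = 281 × 6.33 = 1779 N·m clockwise.
Paint can: 6.17 × 10 = 61.7 N down at 0.34 m → arm 7.11 m, τ = 61.7 × 7.11 = 438.7 N·m clockwise.
Weight: 50.1 × 10 = 501 N down at 4.53 m → arm 2.92 m, τ = 501 × 2.92 = 1463 N·m clockwise.
Crate: 30.6 × 10 = 306 N down at 6.825 m → arm 0.625 m, τ = 306 × 0.625 = 191.2 N·m clockwise.
Net moment of the loads = 3872 N·m clockwise.
The upward force F acts at a point 4.07 m from the right end, arm 3.38 m, giving F × 3.38 counterclockwise.
For rotational equilibrium, F × 3.38 = 3872, so F = 3872 / 3.38 = 1150 N.

F ≈ 1150 N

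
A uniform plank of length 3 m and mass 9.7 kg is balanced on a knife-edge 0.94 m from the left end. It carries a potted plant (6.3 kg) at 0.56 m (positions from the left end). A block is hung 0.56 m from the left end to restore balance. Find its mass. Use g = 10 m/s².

m ≈ 7.99 kg

Sum moments about the knife-edge (at 0.94 m from the left end) (the support reaction has zero arm there).
Beam weight: 9.7 × 10 = 97 N down at 1.5 m → arm 0.56 m, τ = 97 × 0.56 = 54.32 N·m clockwise.
Potted plant: 6.3 × 10 = 63 N down at 0.56 m → arm 0.38 m, τ = 63 × 0.38 = 23.94 N·m counterclockwise.
Net moment of known loads = 30.38 N·m clockwise.
An unknown mass m at 0.56 m has arm 0.38 m; its moment is m·g·0.38 counterclockwise.
Setting net torque to zero: m × 10 × 0.38 = 30.38 → m = 30.38 / (10 × 0.38) = 7.99 kg.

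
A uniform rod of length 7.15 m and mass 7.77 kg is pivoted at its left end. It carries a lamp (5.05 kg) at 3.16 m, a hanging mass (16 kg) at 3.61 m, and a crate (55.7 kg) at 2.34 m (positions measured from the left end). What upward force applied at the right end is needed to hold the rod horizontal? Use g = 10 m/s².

F ≈ 324 N

Choose the left end as the axis so the unknown pivot reaction has zero arm there.
Beam weight: 7.77 × 10 = 77.7 N down at 3.575 m → arm 3.575 m, τ = 77.7 × 3.575 = 277.8 N·m clockwise.
Lamp: 5.05 × 10 = 50.5 N down at 3.16 m → arm 3.16 m, τ = 50.5 × 3.16 = 159.6 N·m clockwise.
Hanging mass: 16 × 10 = 160 N down at 3.61 m → arm 3.61 m, τ = 160 × 3.61 = 577.6 N·m clockwise.
Crate: 55.7 × 10 = 557 N down at 2.34 m → arm 2.34 m, τ = 557 × 2.34 = 1303 N·m clockwise.
Net moment of the loads = 2318 N·m clockwise.
The upward force F acts at the right end, arm 7.15 m, giving F × 7.15 counterclockwise.
Balancing moments: F × 7.15 = 2318, giving F = 2318 / 7.15 = 324 N.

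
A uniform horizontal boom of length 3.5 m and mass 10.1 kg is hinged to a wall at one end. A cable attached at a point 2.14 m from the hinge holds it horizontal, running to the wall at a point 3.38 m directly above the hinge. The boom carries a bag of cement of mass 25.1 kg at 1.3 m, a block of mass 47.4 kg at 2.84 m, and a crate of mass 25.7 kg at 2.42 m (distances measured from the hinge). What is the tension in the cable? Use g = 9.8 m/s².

T ≈ 1340 N

Taking torques about the hinge:
Beam weight: 10.1 × 9.8 = 98.98 N down at 1.75 m → arm 1.75 m, τ = 98.98 × 1.75 = 173.2 N·m clockwise.
Bag of cement: 25.1 × 9.8 = 246 N down at 1.3 m → arm 1.3 m, τ = 246 × 1.3 = 319.8 N·m clockwise.
Block: 47.4 × 9.8 = 464.5 N down at 2.84 m → arm 2.84 m, τ = 464.5 × 2.84 = 1319 N·m clockwise.
Crate: 25.7 × 9.8 = 251.9 N down at 2.42 m → arm 2.42 m, τ = 251.9 × 2.42 = 609.6 N·m clockwise.
Total clockwise load moment = 2422 N·m.
The cable tension T acts at 2.14 m; only its component perpendicular to the boom, T sinθ, produces torque. sinθ = h/√(h²+d²) = 3.38/√(3.38²+2.14²) = 0.8449.
Setting net torque to zero: T × 2.14 × 0.8449 = 2422 → T = 2422 / 1.808 = 1340 N.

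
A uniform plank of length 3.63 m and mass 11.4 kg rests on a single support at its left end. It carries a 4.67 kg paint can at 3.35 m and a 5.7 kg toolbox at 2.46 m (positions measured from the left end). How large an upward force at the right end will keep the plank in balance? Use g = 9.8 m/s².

F ≈ 136 N

Sum moments about the left end (the unknown pivot reaction has zero arm there).
Beam weight: 11.4 × 9.8 = 111.7 N down at 1.815 m → arm 1.815 m, τ = 111.7 × 1.815 = 202.7 N·m clockwise.
Paint can: 4.67 × 9.8 = 45.77 N down at 3.35 m → arm 3.35 m, τ = 45.77 × 3.35 = 153.3 N·m clockwise.
Toolbox: 5.7 × 9.8 = 55.86 N down at 2.46 m → arm 2.46 m, τ = 55.86 × 2.46 = 137.4 N·m clockwise.
Net moment of the loads = 493.4 N·m clockwise.
The upward force F acts at the right end, arm 3.63 m, giving F × 3.63 counterclockwise.
Balancing moments: F × 3.63 = 493.4, giving F = 493.4 / 3.63 = 136 N.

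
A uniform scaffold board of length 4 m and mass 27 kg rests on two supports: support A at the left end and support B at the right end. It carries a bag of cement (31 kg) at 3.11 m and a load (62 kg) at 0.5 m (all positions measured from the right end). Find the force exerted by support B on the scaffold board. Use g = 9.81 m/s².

R_B ≈ 732 N

Sum moments about support A (its reaction then has zero moment arm).
Beam weight: 27 × 9.81 = 264.9 N down at 2 m → arm 2 m, τ = 264.9 × 2 = 529.8 N·m clockwise.
Bag of cement: 31 × 9.81 = 304.1 N down at 3.11 m → arm 0.89 m, τ = 304.1 × 0.89 = 270.6 N·m clockwise.
Load: 62 × 9.81 = 608.2 N down at 0.5 m → arm 3.5 m, τ = 608.2 × 3.5 = 2129 N·m clockwise.
Net load moment about support A = 2929 N·m clockwise.
Reaction R at support B is upward at 0 m, arm 4 m → moment R × 4 counterclockwise.
For rotational equilibrium, R × 4 = 2929, so R = 732 N.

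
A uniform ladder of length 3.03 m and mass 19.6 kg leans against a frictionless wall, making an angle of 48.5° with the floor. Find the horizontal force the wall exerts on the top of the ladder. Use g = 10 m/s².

N_wall ≈ 86.7 N

Choose the foot of the ladder as the axis so the floor normal and friction both act there and drop out.
Ladder weight 19.6×10 = 196 N acts at 1.515 m along the ladder; its horizontal arm is 1.515·cos48.5° = 1.004 m → τ = 196.8 N·m clockwise.
Wall normal N acts horizontally at the top; its moment arm is the height L sinθ = 3.03·sin48.5° = 2.269 m, counterclockwise.
Setting net torque to zero: N × 2.269 = 196.8 → N = 86.7 N.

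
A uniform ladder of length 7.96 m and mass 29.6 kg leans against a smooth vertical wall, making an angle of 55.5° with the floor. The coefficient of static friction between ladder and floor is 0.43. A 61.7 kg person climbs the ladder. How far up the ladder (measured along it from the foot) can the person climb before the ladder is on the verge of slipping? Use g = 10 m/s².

d ≈ 5.46 m

Take moments about the foot of the ladder.
Ladder weight 29.6×10 = 296 N acts at 3.98 m along the ladder; its horizontal arm is 3.98·cos55.5° = 2.254 m → τ = 667.2 N·m clockwise.
Person weight 61.7×10 = 617 N at distance d → arm d·cos55.5° → τ = 617·d·0.5664 clockwise.
Wall normal N at the top has arm L sinθ = 6.56 m counterclockwise, so Στ = 0 gives N·6.56 = 667.2 + 349.5·d.
ΣFy = 0 ⇒ N_floor = 913 N, so the maximum friction is μ_s·N_floor = 0.43×913 = 392.6 N. ΣFx = 0 ⇒ N_wall = f, so at the slipping point N = 392.6 N.
Substituting: 392.6×6.56 = 667.2 + 349.5·d ⇒ d = (2575 − 667.2) / 349.5 = 5.46 m.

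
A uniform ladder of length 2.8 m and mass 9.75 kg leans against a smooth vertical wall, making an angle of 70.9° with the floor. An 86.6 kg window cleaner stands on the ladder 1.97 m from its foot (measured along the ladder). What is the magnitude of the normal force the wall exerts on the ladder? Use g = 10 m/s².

Take moments about the foot of the ladder.
Ladder weight 9.75×10 = 97.5 N acts at 1.4 m along the ladder; its horizontal arm is 1.4·cos70.9° = 0.4581 m → τ = 44.66 N·m clockwise.
Window cleaner: 86.6×10 = 866 N at 1.97 m → arm 0.6446 m → τ = 558.2 N·m clockwise.
Wall normal N acts horizontally at the top; its moment arm is the height L sinθ = 2.8·sin70.9° = 2.646 m, counterclockwise.
For rotational equilibrium, N × 2.646 = 602.9, so N = 228 N.

N_wall ≈ 228 N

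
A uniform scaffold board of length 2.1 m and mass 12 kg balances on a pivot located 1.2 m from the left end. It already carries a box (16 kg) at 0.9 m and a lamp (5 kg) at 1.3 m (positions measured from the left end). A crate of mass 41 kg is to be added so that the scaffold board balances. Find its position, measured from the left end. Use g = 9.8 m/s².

x ≈ 1.35 m from the left end

Choose the pivot (at 1.2 m from the left end) as the axis so the support reaction has zero arm there.
Beam weight: 12 × 9.8 = 117.6 N down at 1.05 m → arm 0.15 m, τ = 117.6 × 0.15 = 17.64 N·m counterclockwise.
Box: 16 × 9.8 = 156.8 N down at 0.9 m → arm 0.3 m, τ = 156.8 × 0.3 = 47.04 N·m counterclockwise.
Lamp: 5 × 9.8 = 49 N down at 1.3 m → arm 0.1 m, τ = 49 × 0.1 = 4.9 N·m clockwise.
Net moment of existing loads = 59.78 N·m counterclockwise.
The crate weighs 41 × 9.8 = 401.8 N and must supply an equal clockwise moment, so its lever arm about the pivot is 59.78 / 401.8 = 0.149 m.
That puts it at 1.2 + 0.149 = 1.35 m from the left end.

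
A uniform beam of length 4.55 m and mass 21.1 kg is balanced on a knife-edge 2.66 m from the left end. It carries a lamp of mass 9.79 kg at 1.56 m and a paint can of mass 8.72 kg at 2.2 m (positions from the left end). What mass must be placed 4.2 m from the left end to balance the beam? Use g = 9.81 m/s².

m ≈ 14.9 kg

Sum moments about the knife-edge (at 2.66 m from the left end) (the support reaction has zero arm there).
Beam weight: 21.1 × 9.81 = 207 N down at 2.275 m → arm 0.385 m, τ = 207 × 0.385 = 79.7 N·m counterclockwise.
Lamp: 9.79 × 9.81 = 96.04 N down at 1.56 m → arm 1.1 m, τ = 96.04 × 1.1 = 105.6 N·m counterclockwise.
Paint can: 8.72 × 9.81 = 85.54 N down at 2.2 m → arm 0.46 m, τ = 85.54 × 0.46 = 39.35 N·m counterclockwise.
Net moment of known loads = 224.7 N·m counterclockwise.
An unknown mass m at 4.2 m has arm 1.54 m; its moment is m·g·1.54 clockwise.
Στ = 0 ⇒ m × 9.81 × 1.54 = 224.7 ⇒ m = 224.7 / (9.81 × 1.54) = 14.9 kg.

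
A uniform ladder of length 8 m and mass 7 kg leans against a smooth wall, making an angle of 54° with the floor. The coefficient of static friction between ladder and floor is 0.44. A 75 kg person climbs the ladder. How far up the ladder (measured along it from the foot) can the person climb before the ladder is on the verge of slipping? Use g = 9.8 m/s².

Sum moments about the foot of the ladder (the floor normal and friction both act there and drop out).
Ladder weight 7×9.8 = 68.6 N acts at 4 m along the ladder; its horizontal arm is 4·cos54° = 2.351 m → τ = 161.3 N·m clockwise.
Person weight 75×9.8 = 735 N at distance d → arm d·cos54° → τ = 735·d·0.5878 clockwise.
Wall normal N at the top has arm L sinθ = 6.472 m counterclockwise, so Στ = 0 gives N·6.472 = 161.3 + 432·d.
ΣFy = 0 ⇒ N_floor = 803.6 N, so the maximum friction is μ_s·N_floor = 0.44×803.6 = 353.6 N. ΣFx = 0 ⇒ N_wall = f, so at the slipping point N = 353.6 N.
Substituting: 353.6×6.472 = 161.3 + 432·d ⇒ d = (2288 − 161.3) / 432 = 4.92 m.

d ≈ 4.92 m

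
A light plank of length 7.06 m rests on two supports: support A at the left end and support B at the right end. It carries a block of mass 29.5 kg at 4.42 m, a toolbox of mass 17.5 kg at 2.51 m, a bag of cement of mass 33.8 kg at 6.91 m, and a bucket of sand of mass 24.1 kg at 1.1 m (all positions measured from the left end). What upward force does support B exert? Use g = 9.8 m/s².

Choose support A as the axis so its reaction then has zero moment arm.
Block: 29.5 × 9.8 = 289.1 N down at 4.42 m → arm 4.42 m, τ = 289.1 × 4.42 = 1278 N·m clockwise.
Toolbox: 17.5 × 9.8 = 171.5 N down at 2.51 m → arm 2.51 m, τ = 171.5 × 2.51 = 430.5 N·m clockwise.
Bag of cement: 33.8 × 9.8 = 331.2 N down at 6.91 m → arm 6.91 m, τ = 331.2 × 6.91 = 2289 N·m clockwise.
Bucket of sand: 24.1 × 9.8 = 236.2 N down at 1.1 m → arm 1.1 m, τ = 236.2 × 1.1 = 259.8 N·m clockwise.
Net load moment about support A = 4257 N·m clockwise.
Reaction R at support B is upward at 7.06 m, arm 7.06 m → moment R × 7.06 counterclockwise.
For rotational equilibrium, R × 7.06 = 4257, so R = 603 N.

R_B ≈ 603 N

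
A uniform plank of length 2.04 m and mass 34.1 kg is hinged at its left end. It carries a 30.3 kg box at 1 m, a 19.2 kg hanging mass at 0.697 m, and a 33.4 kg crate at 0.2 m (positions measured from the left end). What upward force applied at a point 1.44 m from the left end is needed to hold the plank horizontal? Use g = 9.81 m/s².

Taking torques about the left end:
Beam weight: 34.1 × 9.81 = 334.5 N down at 1.02 m → arm 1.02 m, τ = 334.5 × 1.02 = 341.2 N·m clockwise.
Box: 30.3 × 9.81 = 297.2 N down at 1 m → arm 1 m, τ = 297.2 × 1 = 297.2 N·m clockwise.
Hanging mass: 19.2 × 9.81 = 188.4 N down at 0.697 m → arm 0.697 m, τ = 188.4 × 0.697 = 131.3 N·m clockwise.
Crate: 33.4 × 9.81 = 327.7 N down at 0.2 m → arm 0.2 m, τ = 327.7 × 0.2 = 65.54 N·m clockwise.
Net moment of the loads = 835.2 N·m clockwise.
The upward force F acts at a point 1.44 m from the left end, arm 1.44 m, giving F × 1.44 counterclockwise.
Balancing moments: F × 1.44 = 835.2, giving F = 835.2 / 1.44 = 580 N.

F ≈ 580 N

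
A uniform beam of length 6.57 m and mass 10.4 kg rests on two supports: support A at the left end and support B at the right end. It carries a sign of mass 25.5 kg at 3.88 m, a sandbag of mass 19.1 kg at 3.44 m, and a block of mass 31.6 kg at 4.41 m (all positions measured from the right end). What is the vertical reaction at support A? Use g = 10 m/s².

R_A ≈ 515 N

Take moments about support B.
Beam weight: 10.4 × 10 = 104 N down at 3.285 m → arm 3.285 m, τ = 104 × 3.285 = 341.6 N·m counterclockwise.
Sign: 25.5 × 10 = 255 N down at 3.88 m → arm 3.88 m, τ = 255 × 3.88 = 989.4 N·m counterclockwise.
Sandbag: 19.1 × 10 = 191 N down at 3.44 m → arm 3.44 m, τ = 191 × 3.44 = 657 N·m counterclockwise.
Block: 31.6 × 10 = 316 N down at 4.41 m → arm 4.41 m, τ = 316 × 4.41 = 1394 N·m counterclockwise.
Net load moment about support B = 3382 N·m counterclockwise.
Reaction R at support A is upward at 6.57 m, arm 6.57 m → moment R × 6.57 clockwise.
Setting net torque to zero: R × 6.57 = 3382 → R = 515 N.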